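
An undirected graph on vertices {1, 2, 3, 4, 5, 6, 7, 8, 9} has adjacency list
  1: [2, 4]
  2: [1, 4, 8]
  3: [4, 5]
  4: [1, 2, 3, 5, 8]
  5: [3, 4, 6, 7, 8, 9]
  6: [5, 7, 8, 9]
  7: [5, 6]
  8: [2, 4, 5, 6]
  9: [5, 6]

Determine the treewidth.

2

A width-2 tree decomposition is:
Bags: B1 = {5, 6, 8}  B2 = {4, 5, 8}  B3 = {5, 6, 7}  B4 = {2, 4, 8}  B5 = {5, 6, 9}  B6 = {3, 4, 5}  B7 = {1, 2, 4}
Tree: B1–B2, B1–B3, B2–B4, B3–B5, B2–B6, B4–B7
Each bag holds 3 vertices, so the decomposition has width 2, which upper-bounds the treewidth. For the lower bound, the 3 vertices {1, 2, 4} are pairwise adjacent, and any tree decomposition puts a clique entirely inside one bag — forcing width ≥ 2. Hence tw(G) = 2 exactly.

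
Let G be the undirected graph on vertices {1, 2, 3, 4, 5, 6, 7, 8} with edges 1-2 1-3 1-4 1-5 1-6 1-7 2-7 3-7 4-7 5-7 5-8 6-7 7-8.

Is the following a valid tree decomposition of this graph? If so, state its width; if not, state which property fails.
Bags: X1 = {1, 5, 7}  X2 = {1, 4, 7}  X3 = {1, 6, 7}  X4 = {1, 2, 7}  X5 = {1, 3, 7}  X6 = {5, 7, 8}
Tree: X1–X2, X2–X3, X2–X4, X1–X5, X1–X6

Vertex coverage: the bags together contain {1, 2, 3, 4, 5, 6, 7, 8}, the full vertex set. Edge coverage: each edge of G has both endpoints in at least one bag. Running intersection: for every vertex, the bags containing it form a connected subtree. All three properties hold, so this is a valid tree decomposition of width max|bag| − 1 = 2, and hence tw(G) ≤ 2.

Yes; width 2.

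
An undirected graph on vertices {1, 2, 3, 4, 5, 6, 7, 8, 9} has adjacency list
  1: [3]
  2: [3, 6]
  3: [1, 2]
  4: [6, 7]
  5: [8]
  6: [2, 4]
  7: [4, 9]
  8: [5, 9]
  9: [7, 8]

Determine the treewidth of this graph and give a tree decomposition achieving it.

Treewidth 1.
One optimal decomposition is:
Bags: B1 = {1, 3}  B2 = {2, 3}  B3 = {2, 6}  B4 = {4, 6}  B5 = {4, 7}  B6 = {7, 9}  B7 = {8, 9}  B8 = {5, 8}
Tree: B1–B2, B2–B3, B3–B4, B4–B5, B5–B6, B6–B7, B7–B8

Every bag has size at most 2, so the width is 2 − 1 = 1 and tw(G) ≤ 1. Any graph with an edge has treewidth ≥ 1, and G has the edge 1–3. The upper and lower bounds meet at 1, so that is the treewidth.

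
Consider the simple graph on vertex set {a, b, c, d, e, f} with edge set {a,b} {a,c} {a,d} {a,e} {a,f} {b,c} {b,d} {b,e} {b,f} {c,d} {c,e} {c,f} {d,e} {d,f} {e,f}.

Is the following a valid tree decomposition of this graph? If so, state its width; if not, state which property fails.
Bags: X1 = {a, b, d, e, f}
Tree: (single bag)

No — vertex c appears in no bag.

A tree decomposition must satisfy three properties: every vertex lies in some bag; for every edge, both endpoints lie together in some bag; and for every vertex, the bags containing it form a connected subtree. Here vertex c appears in no bag, so the decomposition is invalid.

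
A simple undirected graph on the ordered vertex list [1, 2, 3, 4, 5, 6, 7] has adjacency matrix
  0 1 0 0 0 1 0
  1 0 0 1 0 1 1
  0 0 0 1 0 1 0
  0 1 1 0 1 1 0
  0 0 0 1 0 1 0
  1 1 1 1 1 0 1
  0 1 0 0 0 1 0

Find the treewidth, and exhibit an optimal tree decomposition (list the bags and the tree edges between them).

Treewidth 2.
Bags: B1 = {4, 5, 6}  B2 = {2, 4, 6}  B3 = {2, 6, 7}  B4 = {3, 4, 6}  B5 = {1, 2, 6}
Tree: B1–B2, B2–B3, B1–B4, B2–B5

Each bag holds 3 vertices, so the decomposition has width 2, which upper-bounds the treewidth. On the other hand G contains the 3-clique {1, 2, 6}. A clique must lie in a single bag of any decomposition, so no decomposition can have width below 2. The upper and lower bounds meet at 2, so that is the treewidth.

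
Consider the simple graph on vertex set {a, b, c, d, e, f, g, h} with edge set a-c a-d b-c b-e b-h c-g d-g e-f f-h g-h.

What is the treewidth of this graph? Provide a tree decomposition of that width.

Treewidth 2.
One optimal decomposition is:
Bags: B1 = {b, e, f}  B2 = {b, f, h}  B3 = {b, c, h}  B4 = {c, g, h}  B5 = {a, c, g}  B6 = {a, d, g}
Tree: B1–B2, B2–B3, B3–B4, B4–B5, B5–B6

Every bag has size at most 3, so the width is 3 − 1 = 2 and tw(G) ≤ 2. For the lower bound, G contains the cycle e–f–h–b–e, so G is not a forest; only forests have treewidth ≤ 1, hence tw(G) ≥ 2. The upper and lower bounds meet at 2, so that is the treewidth.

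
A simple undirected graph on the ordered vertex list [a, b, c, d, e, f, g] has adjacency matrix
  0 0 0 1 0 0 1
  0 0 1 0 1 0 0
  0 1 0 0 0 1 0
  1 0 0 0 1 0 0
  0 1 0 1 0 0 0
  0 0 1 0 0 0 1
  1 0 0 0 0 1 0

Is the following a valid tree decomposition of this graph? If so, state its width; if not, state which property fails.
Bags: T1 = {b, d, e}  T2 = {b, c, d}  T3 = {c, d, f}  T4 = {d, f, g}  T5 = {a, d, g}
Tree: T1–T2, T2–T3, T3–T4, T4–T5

Yes; width 2.

Vertex coverage: the bags together contain {a, b, c, d, e, f, g}, the full vertex set. Edge coverage: each edge of G has both endpoints in at least one bag. Running intersection: for every vertex, the bags containing it form a connected subtree. All three properties hold, so this is a valid tree decomposition of width max|bag| − 1 = 2, and hence tw(G) ≤ 2.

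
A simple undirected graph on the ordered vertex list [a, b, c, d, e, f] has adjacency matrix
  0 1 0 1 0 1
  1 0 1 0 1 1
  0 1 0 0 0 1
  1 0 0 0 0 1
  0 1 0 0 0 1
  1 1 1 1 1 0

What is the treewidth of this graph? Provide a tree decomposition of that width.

Every bag has size at most 3, so the width is 3 − 1 = 2 and tw(G) ≤ 2. Conversely, {a, d, f} is a clique of size 3, and the vertices of any clique must share a bag in every tree decomposition; so some bag has ≥ 3 vertices and tw(G) ≥ 2. Hence tw(G) = 2 exactly.

Treewidth 2.
Bags: B1 = {b, e, f}  B2 = {a, b, f}  B3 = {b, c, f}  B4 = {a, d, f}
Tree: B1–B2, B1–B3, B2–B4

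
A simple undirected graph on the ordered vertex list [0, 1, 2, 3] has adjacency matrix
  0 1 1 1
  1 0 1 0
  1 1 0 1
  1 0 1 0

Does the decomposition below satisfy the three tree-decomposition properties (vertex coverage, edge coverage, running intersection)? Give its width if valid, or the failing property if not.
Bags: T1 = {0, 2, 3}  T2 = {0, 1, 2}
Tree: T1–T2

Yes; width 2.

Every vertex of G appears in some bag (union = {0, 1, 2, 3}); every edge is covered by a bag; and for each vertex v the set of bags containing v is connected in the bag tree. The decomposition is therefore valid. The largest bag has 3 vertices, so the width is 2.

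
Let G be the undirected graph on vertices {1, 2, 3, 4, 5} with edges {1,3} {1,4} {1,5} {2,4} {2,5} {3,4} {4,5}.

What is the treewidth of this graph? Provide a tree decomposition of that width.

Each bag holds 3 vertices, so the decomposition has width 2, which upper-bounds the treewidth. On the other hand G contains the 3-clique {1, 3, 4}. A clique must lie in a single bag of any decomposition, so no decomposition can have width below 2. Hence tw(G) = 2 exactly.

Treewidth 2.
One optimal decomposition is:
Bags: B1 = {2, 4, 5}  B2 = {1, 4, 5}  B3 = {1, 3, 4}
Tree: B1–B2, B2–B3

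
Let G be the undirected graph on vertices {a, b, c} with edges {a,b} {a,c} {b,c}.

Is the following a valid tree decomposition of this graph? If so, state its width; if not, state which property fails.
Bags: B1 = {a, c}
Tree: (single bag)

No — vertex b appears in no bag.

A tree decomposition must satisfy three properties: every vertex lies in some bag; for every edge, both endpoints lie together in some bag; and for every vertex, the bags containing it form a connected subtree. Here vertex b appears in no bag, so the decomposition is invalid.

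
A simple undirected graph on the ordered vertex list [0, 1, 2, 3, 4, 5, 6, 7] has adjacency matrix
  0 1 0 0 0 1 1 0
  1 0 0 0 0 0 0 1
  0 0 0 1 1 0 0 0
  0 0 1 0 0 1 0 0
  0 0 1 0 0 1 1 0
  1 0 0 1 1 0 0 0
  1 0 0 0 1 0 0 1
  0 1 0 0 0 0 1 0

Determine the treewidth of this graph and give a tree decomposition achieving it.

Every bag has size at most 3, so the width is 3 − 1 = 2 and tw(G) ≤ 2. Since 3–2–4–5–3 is a cycle in G, G is not acyclic. Forests are exactly the graphs of treewidth ≤ 1, so tw(G) ≥ 2. Therefore the treewidth is 2.

Treewidth 2.
One optimal decomposition is:
Bags: B1 = {2, 3, 5}  B2 = {2, 4, 5}  B3 = {0, 4, 5}  B4 = {0, 4, 6}  B5 = {0, 1, 6}  B6 = {1, 6, 7}
Tree: B1–B2, B2–B3, B3–B4, B4–B5, B5–B6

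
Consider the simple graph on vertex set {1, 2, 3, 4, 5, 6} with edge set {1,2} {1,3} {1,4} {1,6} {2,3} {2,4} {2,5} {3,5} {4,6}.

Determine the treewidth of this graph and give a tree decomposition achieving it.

Treewidth 2.
Bags: B1 = {1, 2, 3}  B2 = {2, 3, 5}  B3 = {1, 2, 4}  B4 = {1, 4, 6}
Tree: B1–B2, B1–B3, B3–B4

The largest bag has 3 vertices, giving width 2; this decomposition certifies tw(G) ≤ 2. Conversely, {1, 2, 3} is a clique of size 3, and the vertices of any clique must share a bag in every tree decomposition; so some bag has ≥ 3 vertices and tw(G) ≥ 2. Therefore the treewidth is 2.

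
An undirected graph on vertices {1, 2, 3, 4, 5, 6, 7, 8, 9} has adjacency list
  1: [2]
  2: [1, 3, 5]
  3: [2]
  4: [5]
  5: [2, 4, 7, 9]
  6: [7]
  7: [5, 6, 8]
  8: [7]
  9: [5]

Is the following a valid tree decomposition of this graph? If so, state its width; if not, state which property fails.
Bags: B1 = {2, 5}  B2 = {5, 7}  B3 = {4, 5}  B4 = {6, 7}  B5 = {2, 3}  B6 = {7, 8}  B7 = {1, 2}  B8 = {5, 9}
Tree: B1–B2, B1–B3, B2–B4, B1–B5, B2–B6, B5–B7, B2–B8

Checking the three conditions: (i) the bags cover all of {1, 2, 3, 4, 5, 6, 7, 8, 9}; (ii) for each edge, some bag contains both endpoints; (iii) the bags containing any fixed vertex form a subtree. All hold, so the decomposition is valid with width 2 − 1 = 1.

Yes; width 1.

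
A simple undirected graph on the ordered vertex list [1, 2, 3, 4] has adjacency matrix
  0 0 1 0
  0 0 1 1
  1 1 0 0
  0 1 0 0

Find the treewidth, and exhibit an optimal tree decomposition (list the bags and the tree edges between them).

Every bag has size at most 2, so the width is 2 − 1 = 1 and tw(G) ≤ 1. Since G has at least one edge (e.g. 3–1), it is not an edgeless graph, so tw(G) ≥ 1. Therefore the treewidth is 1.

Treewidth 1.
One optimal decomposition is:
Bags: B1 = {1, 3}  B2 = {2, 3}  B3 = {2, 4}
Tree: B1–B2, B2–B3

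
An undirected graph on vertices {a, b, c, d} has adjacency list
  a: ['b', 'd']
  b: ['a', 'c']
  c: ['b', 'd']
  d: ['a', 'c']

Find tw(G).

2

A width-2 tree decomposition is:
Bags: B1 = {a, c, d}  B2 = {a, b, c}
Tree: B1–B2
Each bag holds 3 vertices, so the decomposition has width 2, which upper-bounds the treewidth. For the lower bound, G contains the cycle c–d–a–b–c, so G is not a forest; only forests have treewidth ≤ 1, hence tw(G) ≥ 2. Therefore the treewidth is 2.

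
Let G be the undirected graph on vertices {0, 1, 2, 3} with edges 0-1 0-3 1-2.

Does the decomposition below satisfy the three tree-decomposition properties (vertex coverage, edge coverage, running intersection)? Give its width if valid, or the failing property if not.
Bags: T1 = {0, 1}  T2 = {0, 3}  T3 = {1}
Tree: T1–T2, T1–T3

A tree decomposition must satisfy three properties: every vertex lies in some bag; for every edge, both endpoints lie together in some bag; and for every vertex, the bags containing it form a connected subtree. Here vertex 2 appears in no bag, so the decomposition is invalid.

No — vertex 2 appears in no bag.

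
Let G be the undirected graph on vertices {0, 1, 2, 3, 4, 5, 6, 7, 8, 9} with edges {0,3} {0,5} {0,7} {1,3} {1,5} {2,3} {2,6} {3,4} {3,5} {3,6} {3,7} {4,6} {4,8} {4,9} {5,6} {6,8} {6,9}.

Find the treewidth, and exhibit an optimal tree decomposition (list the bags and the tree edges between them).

Each bag holds 3 vertices, so the decomposition has width 2, which upper-bounds the treewidth. For the lower bound, the 3 vertices {4, 6, 8} are pairwise adjacent, and any tree decomposition puts a clique entirely inside one bag — forcing width ≥ 2. The upper and lower bounds meet at 2, so that is the treewidth.

Treewidth 2.
Bags: B1 = {3, 5, 6}  B2 = {1, 3, 5}  B3 = {0, 3, 5}  B4 = {0, 3, 7}  B5 = {3, 4, 6}  B6 = {2, 3, 6}  B7 = {4, 6, 8}  B8 = {4, 6, 9}
Tree: B1–B2, B2–B3, B3–B4, B1–B5, B1–B6, B5–B7, B7–B8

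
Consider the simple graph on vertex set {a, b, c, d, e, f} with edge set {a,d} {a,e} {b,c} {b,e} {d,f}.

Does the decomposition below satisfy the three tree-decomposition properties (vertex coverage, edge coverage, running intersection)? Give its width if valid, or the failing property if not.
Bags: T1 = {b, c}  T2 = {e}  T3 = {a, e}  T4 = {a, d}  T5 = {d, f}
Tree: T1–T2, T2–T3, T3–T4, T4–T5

A tree decomposition must satisfy three properties: every vertex lies in some bag; for every edge, both endpoints lie together in some bag; and for every vertex, the bags containing it form a connected subtree. Here edge (b,e) lies in no bag, so the decomposition is invalid.

No — edge (b,e) lies in no bag.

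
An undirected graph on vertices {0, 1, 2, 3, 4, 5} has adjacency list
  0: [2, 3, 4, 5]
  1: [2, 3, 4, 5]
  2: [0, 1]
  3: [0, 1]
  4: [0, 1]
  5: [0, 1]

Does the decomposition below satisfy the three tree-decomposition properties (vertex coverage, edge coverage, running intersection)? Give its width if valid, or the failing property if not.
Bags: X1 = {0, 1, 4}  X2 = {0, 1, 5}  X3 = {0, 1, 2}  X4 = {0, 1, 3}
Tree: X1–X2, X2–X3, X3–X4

Vertex coverage: the bags together contain {0, 1, 2, 3, 4, 5}, the full vertex set. Edge coverage: each edge of G has both endpoints in at least one bag. Running intersection: for every vertex, the bags containing it form a connected subtree. All three properties hold, so this is a valid tree decomposition of width max|bag| − 1 = 2, and hence tw(G) ≤ 2.

Yes; width 2.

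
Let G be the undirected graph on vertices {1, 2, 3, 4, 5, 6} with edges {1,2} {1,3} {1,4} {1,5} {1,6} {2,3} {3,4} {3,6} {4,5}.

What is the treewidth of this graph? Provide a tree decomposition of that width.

Treewidth 2.
One such decomposition:
Bags: B1 = {1, 3, 6}  B2 = {1, 2, 3}  B3 = {1, 3, 4}  B4 = {1, 4, 5}
Tree: B1–B2, B2–B3, B3–B4

The largest bag has 3 vertices, giving width 2; this decomposition certifies tw(G) ≤ 2. On the other hand G contains the 3-clique {1, 2, 3}. A clique must lie in a single bag of any decomposition, so no decomposition can have width below 2. Hence tw(G) = 2 exactly.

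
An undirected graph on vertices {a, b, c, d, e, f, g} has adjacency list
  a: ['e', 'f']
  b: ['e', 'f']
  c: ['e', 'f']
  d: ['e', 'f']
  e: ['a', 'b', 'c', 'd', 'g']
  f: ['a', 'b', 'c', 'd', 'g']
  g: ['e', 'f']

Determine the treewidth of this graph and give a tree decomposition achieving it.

The largest bag has 3 vertices, giving width 2; this decomposition certifies tw(G) ≤ 2. Since f–b–e–g–f is a cycle in G, G is not acyclic. Forests are exactly the graphs of treewidth ≤ 1, so tw(G) ≥ 2. Hence tw(G) = 2 exactly.

Treewidth 2.
Bags: B1 = {b, e, f}  B2 = {e, f, g}  B3 = {c, e, f}  B4 = {a, e, f}  B5 = {d, e, f}
Tree: B1–B2, B2–B3, B3–B4, B4–B5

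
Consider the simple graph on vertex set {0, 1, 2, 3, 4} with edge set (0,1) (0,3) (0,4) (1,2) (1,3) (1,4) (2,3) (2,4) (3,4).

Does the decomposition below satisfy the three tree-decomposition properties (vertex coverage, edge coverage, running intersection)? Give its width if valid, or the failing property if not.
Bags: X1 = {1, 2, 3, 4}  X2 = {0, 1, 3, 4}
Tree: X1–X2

Yes; width 3.

Checking the three conditions: (i) the bags cover all of {0, 1, 2, 3, 4}; (ii) for each edge, some bag contains both endpoints; (iii) the bags containing any fixed vertex form a subtree. All hold, so the decomposition is valid with width 4 − 1 = 3.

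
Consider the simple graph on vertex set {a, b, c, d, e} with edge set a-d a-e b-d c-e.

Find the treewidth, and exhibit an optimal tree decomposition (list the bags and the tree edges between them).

Treewidth 1.
Bags: B1 = {a, e}  B2 = {a, d}  B3 = {b, d}  B4 = {c, e}
Tree: B1–B2, B2–B3, B1–B4

The largest bag has 2 vertices, giving width 1; this decomposition certifies tw(G) ≤ 1. Any graph with an edge has treewidth ≥ 1, and G has the edge e–a. Therefore the treewidth is 1.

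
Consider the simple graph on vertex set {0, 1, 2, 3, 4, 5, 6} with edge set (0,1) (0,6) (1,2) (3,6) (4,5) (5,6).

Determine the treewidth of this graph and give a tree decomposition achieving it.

Treewidth 1.
Bags: B1 = {0, 6}  B2 = {5, 6}  B3 = {0, 1}  B4 = {3, 6}  B5 = {1, 2}  B6 = {4, 5}
Tree: B1–B2, B1–B3, B1–B4, B3–B5, B2–B6

Each bag holds 2 vertices, so the decomposition has width 1, which upper-bounds the treewidth. G has an edge, so its treewidth is at least 1. Combining the bounds, tw(G) = 1.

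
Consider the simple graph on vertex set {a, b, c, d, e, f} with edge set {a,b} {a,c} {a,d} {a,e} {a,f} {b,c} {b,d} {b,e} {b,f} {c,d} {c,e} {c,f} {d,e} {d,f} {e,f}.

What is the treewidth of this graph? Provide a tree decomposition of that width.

A single bag containing all 6 vertices is trivially a valid decomposition of width 5. On the other hand G contains the 6-clique {a, b, c, d, e, f}. A clique must lie in a single bag of any decomposition, so no decomposition can have width below 5. Hence tw(G) = 5 exactly.

Treewidth 5.
One such decomposition:
Bags: B1 = {a, b, c, d, e, f}
Tree: (single bag)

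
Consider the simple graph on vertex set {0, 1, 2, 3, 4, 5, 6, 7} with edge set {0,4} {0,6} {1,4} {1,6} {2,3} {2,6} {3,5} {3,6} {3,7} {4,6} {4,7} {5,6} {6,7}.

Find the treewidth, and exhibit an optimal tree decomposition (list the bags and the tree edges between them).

Every bag has size at most 3, so the width is 3 − 1 = 2 and tw(G) ≤ 2. On the other hand G contains the 3-clique {0, 4, 6}. A clique must lie in a single bag of any decomposition, so no decomposition can have width below 2. Combining the bounds, tw(G) = 2.

Treewidth 2.
One such decomposition:
Bags: B1 = {2, 3, 6}  B2 = {3, 6, 7}  B3 = {4, 6, 7}  B4 = {3, 5, 6}  B5 = {1, 4, 6}  B6 = {0, 4, 6}
Tree: B1–B2, B2–B3, B2–B4, B3–B5, B3–B6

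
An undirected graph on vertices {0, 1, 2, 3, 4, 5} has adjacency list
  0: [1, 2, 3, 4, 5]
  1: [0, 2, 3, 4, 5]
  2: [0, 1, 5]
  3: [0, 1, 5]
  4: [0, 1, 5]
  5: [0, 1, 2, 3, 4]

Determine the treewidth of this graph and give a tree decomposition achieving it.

Every bag has size at most 4, so the width is 4 − 1 = 3 and tw(G) ≤ 3. For the lower bound, the 4 vertices {0, 1, 2, 5} are pairwise adjacent, and any tree decomposition puts a clique entirely inside one bag — forcing width ≥ 3. Combining the bounds, tw(G) = 3.

Treewidth 3.
One such decomposition:
Bags: B1 = {0, 1, 4, 5}  B2 = {0, 1, 3, 5}  B3 = {0, 1, 2, 5}
Tree: B1–B2, B1–B3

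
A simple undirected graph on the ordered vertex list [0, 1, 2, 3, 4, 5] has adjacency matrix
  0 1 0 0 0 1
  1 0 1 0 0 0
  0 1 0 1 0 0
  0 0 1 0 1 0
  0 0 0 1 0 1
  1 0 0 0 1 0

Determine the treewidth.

A width-2 tree decomposition is:
Bags: B1 = {0, 4, 5}  B2 = {0, 1, 4}  B3 = {1, 2, 4}  B4 = {2, 3, 4}
Tree: B1–B2, B2–B3, B3–B4
Each bag holds 3 vertices, so the decomposition has width 2, which upper-bounds the treewidth. The edges 4–5–0–1–2–3–4 form a cycle, so G is not a tree and its treewidth is at least 2. Combining the bounds, tw(G) = 2.

2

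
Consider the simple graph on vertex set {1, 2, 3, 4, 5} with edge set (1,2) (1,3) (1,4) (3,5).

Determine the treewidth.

1

A width-1 tree decomposition is:
Bags: B1 = {1, 3}  B2 = {1, 2}  B3 = {3, 5}  B4 = {1, 4}
Tree: B1–B2, B1–B3, B2–B4
The largest bag has 2 vertices, giving width 1; this decomposition certifies tw(G) ≤ 1. Since G has at least one edge (e.g. 1–3), it is not an edgeless graph, so tw(G) ≥ 1. Hence tw(G) = 1 exactly.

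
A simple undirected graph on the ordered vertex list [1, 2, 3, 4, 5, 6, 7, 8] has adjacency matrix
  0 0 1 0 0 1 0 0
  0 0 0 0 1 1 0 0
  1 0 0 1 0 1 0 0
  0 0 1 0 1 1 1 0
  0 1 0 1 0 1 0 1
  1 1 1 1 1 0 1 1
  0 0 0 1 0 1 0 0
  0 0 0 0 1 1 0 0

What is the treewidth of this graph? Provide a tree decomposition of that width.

Treewidth 2.
Bags: B1 = {4, 5, 6}  B2 = {5, 6, 8}  B3 = {4, 6, 7}  B4 = {3, 4, 6}  B5 = {1, 3, 6}  B6 = {2, 5, 6}
Tree: B1–B2, B1–B3, B3–B4, B4–B5, B1–B6

The largest bag has 3 vertices, giving width 2; this decomposition certifies tw(G) ≤ 2. On the other hand G contains the 3-clique {5, 6, 8}. A clique must lie in a single bag of any decomposition, so no decomposition can have width below 2. The upper and lower bounds meet at 2, so that is the treewidth.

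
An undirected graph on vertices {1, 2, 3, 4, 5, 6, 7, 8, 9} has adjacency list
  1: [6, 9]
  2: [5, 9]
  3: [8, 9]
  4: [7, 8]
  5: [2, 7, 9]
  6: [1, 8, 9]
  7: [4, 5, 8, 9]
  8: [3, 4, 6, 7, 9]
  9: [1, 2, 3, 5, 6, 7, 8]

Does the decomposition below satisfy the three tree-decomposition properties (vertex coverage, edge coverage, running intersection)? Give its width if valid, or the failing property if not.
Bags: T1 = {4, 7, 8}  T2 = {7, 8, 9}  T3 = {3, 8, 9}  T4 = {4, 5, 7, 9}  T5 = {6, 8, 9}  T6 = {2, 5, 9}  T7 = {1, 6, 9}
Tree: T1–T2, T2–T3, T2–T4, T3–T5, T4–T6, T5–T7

No — bags containing vertex 4 are not connected in the tree.

A tree decomposition must satisfy three properties: every vertex lies in some bag; for every edge, both endpoints lie together in some bag; and for every vertex, the bags containing it form a connected subtree. Here bags containing vertex 4 are not connected in the tree, so the decomposition is invalid.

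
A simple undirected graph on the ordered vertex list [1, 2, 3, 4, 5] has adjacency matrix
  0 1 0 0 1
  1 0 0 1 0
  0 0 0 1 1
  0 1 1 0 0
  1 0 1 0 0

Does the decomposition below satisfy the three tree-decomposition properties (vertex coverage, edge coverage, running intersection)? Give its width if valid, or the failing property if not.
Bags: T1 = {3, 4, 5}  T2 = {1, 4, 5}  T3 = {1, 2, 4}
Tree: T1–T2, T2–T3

Yes; width 2.

Vertex coverage: the bags together contain {1, 2, 3, 4, 5}, the full vertex set. Edge coverage: each edge of G has both endpoints in at least one bag. Running intersection: for every vertex, the bags containing it form a connected subtree. All three properties hold, so this is a valid tree decomposition of width max|bag| − 1 = 2, and hence tw(G) ≤ 2.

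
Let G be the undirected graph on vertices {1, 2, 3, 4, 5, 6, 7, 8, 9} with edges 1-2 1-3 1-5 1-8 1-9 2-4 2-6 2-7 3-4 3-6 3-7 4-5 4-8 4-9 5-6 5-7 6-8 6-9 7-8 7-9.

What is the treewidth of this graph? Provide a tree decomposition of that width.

Each bag holds 5 vertices, so the decomposition has width 4, which upper-bounds the treewidth. For the lower bound: the 5 vertex sets {2,7}, {1,8}, {5,6}, {4}, {3} are disjoint, each induces a connected subgraph, and every pair is joined by at least one edge of G. Contracting each set to a single vertex therefore yields K_{5} as a minor, and since treewidth is minor-monotone, tw(G) ≥ tw(K_{5}) = 4. Therefore the treewidth is 4.

Treewidth 4.
Bags: B1 = {1, 2, 4, 6, 7}  B2 = {1, 4, 6, 7, 8}  B3 = {1, 4, 5, 6, 7}  B4 = {1, 3, 4, 6, 7}  B5 = {1, 4, 6, 7, 9}
Tree: B1–B2, B2–B3, B3–B4, B4–B5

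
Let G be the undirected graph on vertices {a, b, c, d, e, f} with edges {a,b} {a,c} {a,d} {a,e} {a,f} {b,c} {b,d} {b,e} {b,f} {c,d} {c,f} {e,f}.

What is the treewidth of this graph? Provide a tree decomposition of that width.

Treewidth 3.
One such decomposition:
Bags: B1 = {a, b, c, f}  B2 = {a, b, c, d}  B3 = {a, b, e, f}
Tree: B1–B2, B1–B3

The largest bag has 4 vertices, giving width 3; this decomposition certifies tw(G) ≤ 3. On the other hand G contains the 4-clique {a, b, e, f}. A clique must lie in a single bag of any decomposition, so no decomposition can have width below 3. The upper and lower bounds meet at 3, so that is the treewidth.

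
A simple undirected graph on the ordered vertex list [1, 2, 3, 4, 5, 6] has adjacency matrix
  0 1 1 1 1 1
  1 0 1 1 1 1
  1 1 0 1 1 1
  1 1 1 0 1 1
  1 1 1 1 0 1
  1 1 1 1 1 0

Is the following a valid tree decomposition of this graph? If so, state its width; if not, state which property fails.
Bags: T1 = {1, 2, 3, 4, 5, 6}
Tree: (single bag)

Every vertex of G appears in some bag (union = {1, 2, 3, 4, 5, 6}); every edge is covered by a bag; and for each vertex v the set of bags containing v is connected in the bag tree. The decomposition is therefore valid. The largest bag has 6 vertices, so the width is 5.

Yes; width 5.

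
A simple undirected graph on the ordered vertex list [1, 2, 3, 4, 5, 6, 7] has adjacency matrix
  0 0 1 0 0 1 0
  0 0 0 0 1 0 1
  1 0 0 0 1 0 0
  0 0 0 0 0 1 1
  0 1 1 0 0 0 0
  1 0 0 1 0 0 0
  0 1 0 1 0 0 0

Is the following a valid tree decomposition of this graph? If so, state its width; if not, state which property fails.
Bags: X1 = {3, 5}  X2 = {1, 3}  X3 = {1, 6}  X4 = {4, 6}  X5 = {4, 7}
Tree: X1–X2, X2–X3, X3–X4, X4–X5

A tree decomposition must satisfy three properties: every vertex lies in some bag; for every edge, both endpoints lie together in some bag; and for every vertex, the bags containing it form a connected subtree. Here vertex 2 appears in no bag, so the decomposition is invalid.

No — vertex 2 appears in no bag.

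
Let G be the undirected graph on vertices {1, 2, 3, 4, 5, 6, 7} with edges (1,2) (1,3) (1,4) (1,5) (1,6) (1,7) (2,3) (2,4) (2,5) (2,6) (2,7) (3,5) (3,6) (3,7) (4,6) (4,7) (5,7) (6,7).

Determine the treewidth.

A width-4 tree decomposition is:
Bags: B1 = {1, 2, 3, 6, 7}  B2 = {1, 2, 4, 6, 7}  B3 = {1, 2, 3, 5, 7}
Tree: B1–B2, B1–B3
The largest bag has 5 vertices, giving width 4; this decomposition certifies tw(G) ≤ 4. On the other hand G contains the 5-clique {1, 2, 3, 5, 7}. A clique must lie in a single bag of any decomposition, so no decomposition can have width below 4. Combining the bounds, tw(G) = 4.

4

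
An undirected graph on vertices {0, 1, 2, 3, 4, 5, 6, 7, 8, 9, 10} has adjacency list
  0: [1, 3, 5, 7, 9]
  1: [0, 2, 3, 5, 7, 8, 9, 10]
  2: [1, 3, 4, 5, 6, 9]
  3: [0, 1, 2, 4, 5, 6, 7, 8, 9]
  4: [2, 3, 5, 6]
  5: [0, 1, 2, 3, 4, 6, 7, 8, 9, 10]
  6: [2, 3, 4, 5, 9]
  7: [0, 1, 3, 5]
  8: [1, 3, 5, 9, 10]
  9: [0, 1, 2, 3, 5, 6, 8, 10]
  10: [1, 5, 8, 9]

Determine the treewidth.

A width-4 tree decomposition is:
Bags: B1 = {1, 2, 3, 5, 9}  B2 = {2, 3, 5, 6, 9}  B3 = {1, 3, 5, 8, 9}  B4 = {1, 5, 8, 9, 10}  B5 = {0, 1, 3, 5, 9}  B6 = {2, 3, 4, 5, 6}  B7 = {0, 1, 3, 5, 7}
Tree: B1–B2, B1–B3, B3–B4, B1–B5, B2–B6, B5–B7
Every bag has size at most 5, so the width is 5 − 1 = 4 and tw(G) ≤ 4. Conversely, {1, 5, 8, 9, 10} is a clique of size 5, and the vertices of any clique must share a bag in every tree decomposition; so some bag has ≥ 5 vertices and tw(G) ≥ 4. Therefore the treewidth is 4.

4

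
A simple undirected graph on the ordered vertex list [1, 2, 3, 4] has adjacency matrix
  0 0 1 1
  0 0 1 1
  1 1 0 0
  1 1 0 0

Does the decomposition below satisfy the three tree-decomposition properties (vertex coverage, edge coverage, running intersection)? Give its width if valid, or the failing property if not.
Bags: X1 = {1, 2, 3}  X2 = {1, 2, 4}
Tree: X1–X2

Checking the three conditions: (i) the bags cover all of {1, 2, 3, 4}; (ii) for each edge, some bag contains both endpoints; (iii) the bags containing any fixed vertex form a subtree. All hold, so the decomposition is valid with width 3 − 1 = 2.

Yes; width 2.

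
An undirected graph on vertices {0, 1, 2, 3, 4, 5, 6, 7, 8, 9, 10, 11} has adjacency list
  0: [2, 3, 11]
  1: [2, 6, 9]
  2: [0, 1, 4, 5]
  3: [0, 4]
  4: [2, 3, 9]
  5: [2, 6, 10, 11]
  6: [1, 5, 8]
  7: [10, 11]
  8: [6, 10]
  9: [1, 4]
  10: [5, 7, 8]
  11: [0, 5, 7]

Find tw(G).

A width-3 tree decomposition is:
Bags: B1 = {0, 3, 4, 9}  B2 = {0, 2, 4, 9}  B3 = {0, 1, 2, 9}  B4 = {0, 1, 2, 11}  B5 = {1, 2, 5, 11}  B6 = {1, 5, 6, 11}  B7 = {5, 6, 7, 11}  B8 = {5, 6, 7, 10}  B9 = {6, 7, 8, 10}
Tree: B1–B2, B2–B3, B3–B4, B4–B5, B5–B6, B6–B7, B7–B8, B8–B9
Each bag holds 4 vertices, so the decomposition has width 3, which upper-bounds the treewidth. For the lower bound: the 4 vertex sets {3,4,9}, {0}, {2}, {1,5,6,11} are disjoint, each induces a connected subgraph, and every pair is joined by at least one edge of G. Contracting each set to a single vertex therefore yields K_{4} as a minor, and since treewidth is minor-monotone, tw(G) ≥ tw(K_{4}) = 3. Therefore the treewidth is 3.

3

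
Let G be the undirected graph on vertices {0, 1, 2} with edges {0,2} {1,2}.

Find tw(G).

1

A width-1 tree decomposition is:
Bags: B1 = {1, 2}  B2 = {0, 2}
Tree: B1–B2
The largest bag has 2 vertices, giving width 1; this decomposition certifies tw(G) ≤ 1. G has an edge, so its treewidth is at least 1. Hence tw(G) = 1 exactly.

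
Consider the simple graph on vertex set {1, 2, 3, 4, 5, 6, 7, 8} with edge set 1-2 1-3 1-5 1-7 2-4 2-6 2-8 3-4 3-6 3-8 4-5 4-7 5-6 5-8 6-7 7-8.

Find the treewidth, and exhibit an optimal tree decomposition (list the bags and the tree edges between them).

The largest bag has 5 vertices, giving width 4; this decomposition certifies tw(G) ≤ 4. For the lower bound: the 5 vertex sets {5,8}, {1,2}, {6,7}, {3}, {4} are disjoint, each induces a connected subgraph, and every pair is joined by at least one edge of G. Contracting each set to a single vertex therefore yields K_{5} as a minor, and since treewidth is minor-monotone, tw(G) ≥ tw(K_{5}) = 4. Combining the bounds, tw(G) = 4.

Treewidth 4.
Bags: B1 = {2, 3, 5, 7, 8}  B2 = {1, 2, 3, 5, 7}  B3 = {2, 3, 5, 6, 7}  B4 = {2, 3, 4, 5, 7}
Tree: B1–B2, B2–B3, B3–B4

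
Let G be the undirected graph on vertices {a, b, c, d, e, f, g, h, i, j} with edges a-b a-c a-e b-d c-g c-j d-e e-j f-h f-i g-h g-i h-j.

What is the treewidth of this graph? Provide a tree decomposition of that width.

Every bag has size at most 3, so the width is 3 − 1 = 2 and tw(G) ≤ 2. For the lower bound, G contains the cycle b–d–e–a–b, so G is not a forest; only forests have treewidth ≤ 1, hence tw(G) ≥ 2. Combining the bounds, tw(G) = 2.

Treewidth 2.
One optimal decomposition is:
Bags: B1 = {a, b, d}  B2 = {a, d, e}  B3 = {a, c, e}  B4 = {c, e, j}  B5 = {c, g, j}  B6 = {g, h, j}  B7 = {g, h, i}  B8 = {f, h, i}
Tree: B1–B2, B2–B3, B3–B4, B4–B5, B5–B6, B6–B7, B7–B8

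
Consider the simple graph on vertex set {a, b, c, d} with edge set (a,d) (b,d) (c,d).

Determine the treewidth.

1

A width-1 tree decomposition is:
Bags: B1 = {c, d}  B2 = {a, d}  B3 = {b, d}
Tree: B1–B2, B2–B3
Each bag holds 2 vertices, so the decomposition has width 1, which upper-bounds the treewidth. G has an edge, so its treewidth is at least 1. Combining the bounds, tw(G) = 1.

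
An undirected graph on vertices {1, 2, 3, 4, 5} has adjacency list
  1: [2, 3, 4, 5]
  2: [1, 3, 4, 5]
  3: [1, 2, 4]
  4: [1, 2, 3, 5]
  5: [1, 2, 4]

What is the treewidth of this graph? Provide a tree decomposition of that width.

Treewidth 3.
One optimal decomposition is:
Bags: B1 = {1, 2, 3, 4}  B2 = {1, 2, 4, 5}
Tree: B1–B2

Each bag holds 4 vertices, so the decomposition has width 3, which upper-bounds the treewidth. For the lower bound, the 4 vertices {1, 2, 3, 4} are pairwise adjacent, and any tree decomposition puts a clique entirely inside one bag — forcing width ≥ 3. Hence tw(G) = 3 exactly.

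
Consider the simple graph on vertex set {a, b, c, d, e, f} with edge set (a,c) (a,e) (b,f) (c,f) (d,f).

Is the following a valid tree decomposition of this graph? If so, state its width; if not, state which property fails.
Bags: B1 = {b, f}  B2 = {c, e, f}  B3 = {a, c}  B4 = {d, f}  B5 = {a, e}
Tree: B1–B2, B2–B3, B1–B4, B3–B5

No — bags containing vertex e are not connected in the tree.

A tree decomposition must satisfy three properties: every vertex lies in some bag; for every edge, both endpoints lie together in some bag; and for every vertex, the bags containing it form a connected subtree. Here bags containing vertex e are not connected in the tree, so the decomposition is invalid.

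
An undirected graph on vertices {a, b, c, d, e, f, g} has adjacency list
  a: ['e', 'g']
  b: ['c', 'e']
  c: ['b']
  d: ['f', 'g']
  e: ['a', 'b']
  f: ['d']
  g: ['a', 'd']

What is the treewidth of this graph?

1

A width-1 tree decomposition is:
Bags: B1 = {b, c}  B2 = {b, e}  B3 = {a, e}  B4 = {a, g}  B5 = {d, g}  B6 = {d, f}
Tree: B1–B2, B2–B3, B3–B4, B4–B5, B5–B6
Each bag holds 2 vertices, so the decomposition has width 1, which upper-bounds the treewidth. G has an edge, so its treewidth is at least 1. Therefore the treewidth is 1.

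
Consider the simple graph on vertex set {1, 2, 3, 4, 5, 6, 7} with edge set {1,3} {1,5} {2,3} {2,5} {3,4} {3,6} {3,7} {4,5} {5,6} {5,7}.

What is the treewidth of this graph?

2

A width-2 tree decomposition is:
Bags: B1 = {1, 3, 5}  B2 = {3, 5, 7}  B3 = {3, 4, 5}  B4 = {2, 3, 5}  B5 = {3, 5, 6}
Tree: B1–B2, B2–B3, B3–B4, B4–B5
Every bag has size at most 3, so the width is 3 − 1 = 2 and tw(G) ≤ 2. The edges 5–1–3–7–5 form a cycle, so G is not a tree and its treewidth is at least 2. Hence tw(G) = 2 exactly.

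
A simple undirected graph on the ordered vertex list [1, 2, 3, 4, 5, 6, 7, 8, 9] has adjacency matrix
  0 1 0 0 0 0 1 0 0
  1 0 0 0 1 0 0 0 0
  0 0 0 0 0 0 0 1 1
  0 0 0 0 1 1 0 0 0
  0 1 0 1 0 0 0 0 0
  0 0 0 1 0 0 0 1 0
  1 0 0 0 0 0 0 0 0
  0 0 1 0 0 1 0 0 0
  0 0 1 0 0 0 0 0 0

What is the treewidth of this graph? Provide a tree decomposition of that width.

Every bag has size at most 2, so the width is 2 − 1 = 1 and tw(G) ≤ 1. G has an edge, so its treewidth is at least 1. Combining the bounds, tw(G) = 1.

Treewidth 1.
One such decomposition:
Bags: B1 = {3, 9}  B2 = {3, 8}  B3 = {6, 8}  B4 = {4, 6}  B5 = {4, 5}  B6 = {2, 5}  B7 = {1, 2}  B8 = {1, 7}
Tree: B1–B2, B2–B3, B3–B4, B4–B5, B5–B6, B6–B7, B7–B8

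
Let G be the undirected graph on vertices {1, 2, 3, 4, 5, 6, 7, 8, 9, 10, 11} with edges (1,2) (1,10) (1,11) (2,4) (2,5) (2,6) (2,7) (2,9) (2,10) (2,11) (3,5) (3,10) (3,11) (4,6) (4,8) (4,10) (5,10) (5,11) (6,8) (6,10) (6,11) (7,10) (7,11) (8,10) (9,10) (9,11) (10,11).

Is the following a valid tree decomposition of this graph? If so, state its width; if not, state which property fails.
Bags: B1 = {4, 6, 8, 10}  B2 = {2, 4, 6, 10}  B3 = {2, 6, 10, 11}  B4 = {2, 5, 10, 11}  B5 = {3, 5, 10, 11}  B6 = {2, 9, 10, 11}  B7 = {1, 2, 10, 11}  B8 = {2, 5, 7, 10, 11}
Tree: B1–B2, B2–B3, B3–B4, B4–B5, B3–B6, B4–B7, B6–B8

A tree decomposition must satisfy three properties: every vertex lies in some bag; for every edge, both endpoints lie together in some bag; and for every vertex, the bags containing it form a connected subtree. Here bags containing vertex 5 are not connected in the tree, so the decomposition is invalid.

No — bags containing vertex 5 are not connected in the tree.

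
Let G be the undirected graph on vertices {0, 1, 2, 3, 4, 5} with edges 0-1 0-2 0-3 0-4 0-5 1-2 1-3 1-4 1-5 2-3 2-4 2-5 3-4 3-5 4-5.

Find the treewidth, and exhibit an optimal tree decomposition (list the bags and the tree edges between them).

Treewidth 5.
One such decomposition:
Bags: B1 = {0, 1, 2, 3, 4, 5}
Tree: (single bag)

With just one bag of size 6, the width is 6 − 1 = 5, so tw(G) ≤ 5. For the lower bound, the 6 vertices {0, 1, 2, 3, 4, 5} are pairwise adjacent, and any tree decomposition puts a clique entirely inside one bag — forcing width ≥ 5. Combining the bounds, tw(G) = 5.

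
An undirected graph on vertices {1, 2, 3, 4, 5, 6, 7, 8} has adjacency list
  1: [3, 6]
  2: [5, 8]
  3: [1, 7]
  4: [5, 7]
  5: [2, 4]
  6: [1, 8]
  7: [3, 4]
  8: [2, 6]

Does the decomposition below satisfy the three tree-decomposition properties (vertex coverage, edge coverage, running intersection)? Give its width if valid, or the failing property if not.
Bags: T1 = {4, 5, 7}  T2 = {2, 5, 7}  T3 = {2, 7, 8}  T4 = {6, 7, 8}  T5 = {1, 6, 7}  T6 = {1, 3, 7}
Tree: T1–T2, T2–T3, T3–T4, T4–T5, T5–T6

Vertex coverage: the bags together contain {1, 2, 3, 4, 5, 6, 7, 8}, the full vertex set. Edge coverage: each edge of G has both endpoints in at least one bag. Running intersection: for every vertex, the bags containing it form a connected subtree. All three properties hold, so this is a valid tree decomposition of width max|bag| − 1 = 2, and hence tw(G) ≤ 2.

Yes; width 2.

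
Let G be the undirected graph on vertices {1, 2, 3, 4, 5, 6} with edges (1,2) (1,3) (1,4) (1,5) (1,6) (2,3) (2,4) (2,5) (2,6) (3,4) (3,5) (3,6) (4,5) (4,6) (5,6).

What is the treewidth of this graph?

5

A width-5 tree decomposition is:
Bags: B1 = {1, 2, 3, 4, 5, 6}
Tree: (single bag)
A single bag containing all 6 vertices is trivially a valid decomposition of width 5. For the lower bound, the 6 vertices {1, 2, 3, 4, 5, 6} are pairwise adjacent, and any tree decomposition puts a clique entirely inside one bag — forcing width ≥ 5. Hence tw(G) = 5 exactly.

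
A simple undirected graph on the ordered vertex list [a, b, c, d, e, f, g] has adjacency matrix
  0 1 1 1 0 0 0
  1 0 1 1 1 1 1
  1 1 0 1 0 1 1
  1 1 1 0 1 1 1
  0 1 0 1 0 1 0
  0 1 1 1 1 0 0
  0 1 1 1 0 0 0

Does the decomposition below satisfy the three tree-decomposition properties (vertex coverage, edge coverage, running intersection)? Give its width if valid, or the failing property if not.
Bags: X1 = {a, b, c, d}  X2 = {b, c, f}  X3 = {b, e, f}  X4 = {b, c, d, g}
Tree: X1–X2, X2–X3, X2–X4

A tree decomposition must satisfy three properties: every vertex lies in some bag; for every edge, both endpoints lie together in some bag; and for every vertex, the bags containing it form a connected subtree. Here edge (d,f) lies in no bag, so the decomposition is invalid.

No — edge (d,f) lies in no bag.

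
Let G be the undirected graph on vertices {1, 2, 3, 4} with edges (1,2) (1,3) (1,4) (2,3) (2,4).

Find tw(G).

A width-2 tree decomposition is:
Bags: B1 = {1, 2, 4}  B2 = {1, 2, 3}
Tree: B1–B2
Every bag has size at most 3, so the width is 3 − 1 = 2 and tw(G) ≤ 2. Conversely, {1, 2, 3} is a clique of size 3, and the vertices of any clique must share a bag in every tree decomposition; so some bag has ≥ 3 vertices and tw(G) ≥ 2. Combining the bounds, tw(G) = 2.

2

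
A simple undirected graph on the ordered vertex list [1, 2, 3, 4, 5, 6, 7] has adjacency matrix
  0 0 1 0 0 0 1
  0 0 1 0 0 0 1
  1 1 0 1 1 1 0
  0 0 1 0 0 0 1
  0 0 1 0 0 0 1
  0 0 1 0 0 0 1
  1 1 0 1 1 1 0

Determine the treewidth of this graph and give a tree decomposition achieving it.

Treewidth 2.
Bags: B1 = {3, 6, 7}  B2 = {3, 4, 7}  B3 = {3, 5, 7}  B4 = {1, 3, 7}  B5 = {2, 3, 7}
Tree: B1–B2, B2–B3, B3–B4, B4–B5

Every bag has size at most 3, so the width is 3 − 1 = 2 and tw(G) ≤ 2. For the lower bound, G contains the cycle 7–6–3–4–7, so G is not a forest; only forests have treewidth ≤ 1, hence tw(G) ≥ 2. The upper and lower bounds meet at 2, so that is the treewidth.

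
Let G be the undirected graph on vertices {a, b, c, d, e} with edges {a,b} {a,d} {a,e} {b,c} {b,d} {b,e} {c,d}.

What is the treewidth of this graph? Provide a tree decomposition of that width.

The largest bag has 3 vertices, giving width 2; this decomposition certifies tw(G) ≤ 2. On the other hand G contains the 3-clique {b, c, d}. A clique must lie in a single bag of any decomposition, so no decomposition can have width below 2. Hence tw(G) = 2 exactly.

Treewidth 2.
One such decomposition:
Bags: B1 = {b, c, d}  B2 = {a, b, d}  B3 = {a, b, e}
Tree: B1–B2, B2–B3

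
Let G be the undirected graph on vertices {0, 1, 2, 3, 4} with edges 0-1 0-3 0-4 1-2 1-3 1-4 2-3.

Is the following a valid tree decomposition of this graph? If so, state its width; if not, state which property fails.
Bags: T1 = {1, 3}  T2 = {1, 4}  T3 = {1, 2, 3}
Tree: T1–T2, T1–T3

No — vertex 0 appears in no bag.

A tree decomposition must satisfy three properties: every vertex lies in some bag; for every edge, both endpoints lie together in some bag; and for every vertex, the bags containing it form a connected subtree. Here vertex 0 appears in no bag, so the decomposition is invalid.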